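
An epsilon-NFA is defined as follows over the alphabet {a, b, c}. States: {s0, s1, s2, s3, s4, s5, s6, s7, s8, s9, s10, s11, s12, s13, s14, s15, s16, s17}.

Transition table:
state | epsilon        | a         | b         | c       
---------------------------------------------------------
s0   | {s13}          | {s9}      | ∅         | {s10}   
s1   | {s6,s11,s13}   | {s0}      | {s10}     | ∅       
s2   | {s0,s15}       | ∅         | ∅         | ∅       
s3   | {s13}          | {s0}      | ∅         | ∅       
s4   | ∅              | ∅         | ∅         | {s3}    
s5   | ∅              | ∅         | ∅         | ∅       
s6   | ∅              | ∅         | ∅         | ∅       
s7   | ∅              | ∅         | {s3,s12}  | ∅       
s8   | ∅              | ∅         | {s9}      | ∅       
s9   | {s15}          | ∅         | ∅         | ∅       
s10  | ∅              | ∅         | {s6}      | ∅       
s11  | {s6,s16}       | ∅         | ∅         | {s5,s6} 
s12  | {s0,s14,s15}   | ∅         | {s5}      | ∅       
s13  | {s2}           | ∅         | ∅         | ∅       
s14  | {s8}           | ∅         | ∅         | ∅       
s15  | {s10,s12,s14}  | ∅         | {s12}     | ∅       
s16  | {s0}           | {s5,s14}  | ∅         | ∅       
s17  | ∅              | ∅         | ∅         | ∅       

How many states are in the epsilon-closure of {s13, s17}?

9

Start with {s13, s17}.
From s13 via epsilon: add s2.
From s2 via epsilon: add s0, s15.
From s15 via epsilon: add s10, s12, s14.
From s14 via epsilon: add s8.
epsilon-closure = {s0, s2, s8, s10, s12, s13, s14, s15, s17}, which has 9 states.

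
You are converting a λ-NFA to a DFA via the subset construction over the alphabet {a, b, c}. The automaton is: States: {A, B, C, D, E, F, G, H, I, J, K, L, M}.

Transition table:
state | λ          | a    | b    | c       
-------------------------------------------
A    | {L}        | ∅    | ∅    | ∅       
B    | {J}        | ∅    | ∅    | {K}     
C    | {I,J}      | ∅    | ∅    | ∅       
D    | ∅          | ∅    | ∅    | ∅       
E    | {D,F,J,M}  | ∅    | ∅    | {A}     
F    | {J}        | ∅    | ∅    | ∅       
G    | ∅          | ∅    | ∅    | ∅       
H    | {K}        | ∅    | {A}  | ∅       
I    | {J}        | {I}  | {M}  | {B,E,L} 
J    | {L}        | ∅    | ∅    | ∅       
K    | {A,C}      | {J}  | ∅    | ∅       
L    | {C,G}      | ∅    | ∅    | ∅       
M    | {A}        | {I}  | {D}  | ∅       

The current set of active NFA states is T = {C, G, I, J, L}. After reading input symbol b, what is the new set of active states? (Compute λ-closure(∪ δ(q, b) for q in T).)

{A, C, G, I, J, L, M}

I on b → {M}.
No b-transition from C, G, J, L.
Union after reading b: {M}.
Now take the λ-closure:
From M via λ: add A.
From A via λ: add L.
From L via λ: add C, G.
From C via λ: add I, J.
No new states can be added; the closed set is {A, C, G, I, J, L, M}.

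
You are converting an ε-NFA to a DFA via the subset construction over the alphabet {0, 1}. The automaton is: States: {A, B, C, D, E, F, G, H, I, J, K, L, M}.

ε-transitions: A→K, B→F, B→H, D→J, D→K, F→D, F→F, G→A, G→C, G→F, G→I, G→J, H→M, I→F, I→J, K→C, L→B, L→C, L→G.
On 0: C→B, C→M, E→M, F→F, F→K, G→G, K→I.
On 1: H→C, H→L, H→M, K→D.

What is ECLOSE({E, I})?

{C, D, E, F, I, J, K}

Start with {E, I}.
From I via ε: add F, J.
From F via ε: add D.
From D via ε: add K.
From K via ε: add C.
No new states can be added; the closed set is {C, D, E, F, I, J, K}.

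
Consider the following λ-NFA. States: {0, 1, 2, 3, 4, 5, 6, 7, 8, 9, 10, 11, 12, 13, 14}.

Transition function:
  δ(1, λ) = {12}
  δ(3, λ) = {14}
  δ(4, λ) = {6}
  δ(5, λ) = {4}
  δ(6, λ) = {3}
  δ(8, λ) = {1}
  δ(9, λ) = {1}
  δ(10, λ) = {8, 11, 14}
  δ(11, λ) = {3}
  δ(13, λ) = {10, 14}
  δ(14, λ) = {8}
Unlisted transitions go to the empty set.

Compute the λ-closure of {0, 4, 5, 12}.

{0, 1, 3, 4, 5, 6, 8, 12, 14}

Start with {0, 4, 5, 12}.
From 4 via λ: add 6.
From 6 via λ: add 3.
From 3 via λ: add 14.
From 14 via λ: add 8.
From 8 via λ: add 1.
No new states can be added; the closed set is {0, 1, 3, 4, 5, 6, 8, 12, 14}.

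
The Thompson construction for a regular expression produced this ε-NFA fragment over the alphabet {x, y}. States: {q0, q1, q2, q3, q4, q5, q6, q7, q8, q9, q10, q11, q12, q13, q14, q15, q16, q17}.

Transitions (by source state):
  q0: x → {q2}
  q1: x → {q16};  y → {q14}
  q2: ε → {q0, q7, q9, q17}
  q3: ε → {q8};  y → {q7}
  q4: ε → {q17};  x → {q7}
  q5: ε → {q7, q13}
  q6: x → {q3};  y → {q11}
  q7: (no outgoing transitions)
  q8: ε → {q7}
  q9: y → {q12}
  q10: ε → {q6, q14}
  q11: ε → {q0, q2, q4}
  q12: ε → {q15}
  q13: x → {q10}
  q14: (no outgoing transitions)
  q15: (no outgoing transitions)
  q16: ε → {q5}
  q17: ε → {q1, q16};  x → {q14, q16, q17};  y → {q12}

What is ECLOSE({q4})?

Start with {q4}.
From q4 via ε: add q17.
From q17 via ε: add q1, q16.
From q16 via ε: add q5.
From q5 via ε: add q7, q13.
No new states can be added; the closed set is {q1, q4, q5, q7, q13, q16, q17}.

{q1, q4, q5, q7, q13, q16, q17}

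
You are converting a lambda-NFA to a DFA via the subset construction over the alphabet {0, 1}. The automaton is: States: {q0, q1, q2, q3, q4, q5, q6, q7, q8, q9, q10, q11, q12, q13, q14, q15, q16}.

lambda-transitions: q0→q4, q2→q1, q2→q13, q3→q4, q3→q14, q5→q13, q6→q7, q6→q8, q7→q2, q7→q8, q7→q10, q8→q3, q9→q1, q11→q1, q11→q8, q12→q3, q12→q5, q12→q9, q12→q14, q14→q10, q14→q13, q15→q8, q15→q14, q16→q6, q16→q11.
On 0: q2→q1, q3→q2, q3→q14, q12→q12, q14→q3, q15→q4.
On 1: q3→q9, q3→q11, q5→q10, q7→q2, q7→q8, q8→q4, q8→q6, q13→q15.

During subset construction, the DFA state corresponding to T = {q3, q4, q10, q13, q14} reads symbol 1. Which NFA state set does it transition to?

{q1, q3, q4, q8, q9, q10, q11, q13, q14, q15}

q3 on 1 → {q9, q11}.
q13 on 1 → {q15}.
No 1-transition from q4, q10, q14.
Union after reading 1: {q9, q11, q15}.
Now take the lambda-closure:
From q9 via lambda: add q1.
From q11 via lambda: add q8.
From q15 via lambda: add q14.
From q8 via lambda: add q3.
From q14 via lambda: add q10, q13.
From q3 via lambda: add q4.
No new states can be added; the closed set is {q1, q3, q4, q8, q9, q10, q11, q13, q14, q15}.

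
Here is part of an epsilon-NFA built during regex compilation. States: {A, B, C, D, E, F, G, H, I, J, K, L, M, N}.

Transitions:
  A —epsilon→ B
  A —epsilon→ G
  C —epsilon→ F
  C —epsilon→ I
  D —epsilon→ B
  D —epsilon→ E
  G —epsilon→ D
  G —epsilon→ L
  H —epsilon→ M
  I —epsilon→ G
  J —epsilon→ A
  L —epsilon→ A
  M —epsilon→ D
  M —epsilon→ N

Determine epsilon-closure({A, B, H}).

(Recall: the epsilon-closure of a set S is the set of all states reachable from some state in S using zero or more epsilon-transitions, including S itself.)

Start with {A, B, H}.
From A via epsilon: add G.
From H via epsilon: add M.
From G via epsilon: add D, L.
From M via epsilon: add N.
From D via epsilon: add E.
No new states can be added; the closed set is {A, B, D, E, G, H, L, M, N}.

{A, B, D, E, G, H, L, M, N}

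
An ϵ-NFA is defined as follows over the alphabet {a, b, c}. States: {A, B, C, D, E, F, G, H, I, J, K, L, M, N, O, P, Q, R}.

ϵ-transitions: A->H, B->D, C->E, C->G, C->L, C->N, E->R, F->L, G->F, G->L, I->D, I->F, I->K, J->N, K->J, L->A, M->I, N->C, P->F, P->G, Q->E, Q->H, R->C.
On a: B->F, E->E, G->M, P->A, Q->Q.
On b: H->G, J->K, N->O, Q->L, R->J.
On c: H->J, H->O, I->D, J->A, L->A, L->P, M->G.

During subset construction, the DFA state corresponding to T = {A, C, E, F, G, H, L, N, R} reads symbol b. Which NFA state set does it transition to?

H on b → {G}.
N on b → {O}.
R on b → {J}.
No b-transition from A, C, E, F, G, L.
Union after reading b: {G, J, O}.
Now take the ϵ-closure:
From G via ϵ: add F, L.
From J via ϵ: add N.
From L via ϵ: add A.
From N via ϵ: add C.
From A via ϵ: add H.
From C via ϵ: add E.
From E via ϵ: add R.
No new states can be added; the closed set is {A, C, E, F, G, H, J, L, N, O, R}.

{A, C, E, F, G, H, J, L, N, O, R}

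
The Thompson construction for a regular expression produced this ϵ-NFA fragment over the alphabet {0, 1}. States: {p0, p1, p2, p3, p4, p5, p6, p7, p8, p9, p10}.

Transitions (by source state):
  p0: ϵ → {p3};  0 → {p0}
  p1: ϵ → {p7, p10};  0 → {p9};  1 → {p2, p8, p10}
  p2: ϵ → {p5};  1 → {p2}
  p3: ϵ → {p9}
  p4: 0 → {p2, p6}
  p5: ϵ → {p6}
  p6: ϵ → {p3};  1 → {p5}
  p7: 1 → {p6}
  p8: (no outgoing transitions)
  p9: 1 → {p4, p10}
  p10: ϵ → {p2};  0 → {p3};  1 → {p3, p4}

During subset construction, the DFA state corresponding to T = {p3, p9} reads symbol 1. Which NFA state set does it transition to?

{p2, p3, p4, p5, p6, p9, p10}

p9 on 1 → {p4, p10}.
No 1-transition from p3.
Union after reading 1: {p4, p10}.
Now take the ϵ-closure:
From p10 via ϵ: add p2.
From p2 via ϵ: add p5.
From p5 via ϵ: add p6.
From p6 via ϵ: add p3.
From p3 via ϵ: add p9.
No new states can be added; the closed set is {p2, p3, p4, p5, p6, p9, p10}.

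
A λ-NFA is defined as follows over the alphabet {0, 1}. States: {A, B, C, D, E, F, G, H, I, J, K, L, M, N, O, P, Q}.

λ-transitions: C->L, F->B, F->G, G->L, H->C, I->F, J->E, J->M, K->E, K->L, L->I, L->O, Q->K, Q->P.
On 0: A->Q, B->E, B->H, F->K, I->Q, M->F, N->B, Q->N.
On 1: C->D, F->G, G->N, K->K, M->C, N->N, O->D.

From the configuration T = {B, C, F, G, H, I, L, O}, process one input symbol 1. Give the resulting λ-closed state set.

C on 1 → {D}.
F on 1 → {G}.
G on 1 → {N}.
O on 1 → {D}.
No 1-transition from B, H, I, L.
Union after reading 1: {D, G, N}.
Now take the λ-closure:
From G via λ: add L.
From L via λ: add I, O.
From I via λ: add F.
From F via λ: add B.
No new states can be added; the closed set is {B, D, F, G, I, L, N, O}.

{B, D, F, G, I, L, N, O}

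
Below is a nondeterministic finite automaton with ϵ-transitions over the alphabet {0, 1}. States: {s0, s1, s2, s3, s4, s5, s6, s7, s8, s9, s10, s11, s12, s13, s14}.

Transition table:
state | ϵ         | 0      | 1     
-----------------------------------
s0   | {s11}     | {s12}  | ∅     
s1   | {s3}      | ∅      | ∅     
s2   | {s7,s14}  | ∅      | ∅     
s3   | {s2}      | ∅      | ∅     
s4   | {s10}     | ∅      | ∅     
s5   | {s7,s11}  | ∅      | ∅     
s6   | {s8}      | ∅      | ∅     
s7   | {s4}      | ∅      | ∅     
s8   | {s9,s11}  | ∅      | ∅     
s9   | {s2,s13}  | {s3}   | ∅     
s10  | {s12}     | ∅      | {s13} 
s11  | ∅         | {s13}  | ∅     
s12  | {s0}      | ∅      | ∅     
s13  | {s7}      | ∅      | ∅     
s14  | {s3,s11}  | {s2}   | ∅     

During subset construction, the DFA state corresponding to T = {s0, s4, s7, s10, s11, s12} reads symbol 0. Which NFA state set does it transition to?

{s0, s4, s7, s10, s11, s12, s13}

s0 on 0 → {s12}.
s11 on 0 → {s13}.
No 0-transition from s4, s7, s10, s12.
Union after reading 0: {s12, s13}.
Now take the ϵ-closure:
From s12 via ϵ: add s0.
From s13 via ϵ: add s7.
From s0 via ϵ: add s11.
From s7 via ϵ: add s4.
From s4 via ϵ: add s10.
No new states can be added; the closed set is {s0, s4, s7, s10, s11, s12, s13}.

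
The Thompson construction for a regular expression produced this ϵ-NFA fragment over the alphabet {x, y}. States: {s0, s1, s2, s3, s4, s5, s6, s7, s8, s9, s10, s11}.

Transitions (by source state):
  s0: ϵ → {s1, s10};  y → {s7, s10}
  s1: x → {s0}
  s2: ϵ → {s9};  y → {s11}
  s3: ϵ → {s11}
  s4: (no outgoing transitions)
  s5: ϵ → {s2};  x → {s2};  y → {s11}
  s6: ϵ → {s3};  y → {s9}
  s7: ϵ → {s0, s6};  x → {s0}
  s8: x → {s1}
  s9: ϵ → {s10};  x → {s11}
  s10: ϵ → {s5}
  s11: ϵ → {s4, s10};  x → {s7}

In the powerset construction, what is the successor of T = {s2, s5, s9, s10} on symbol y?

s2 on y → {s11}.
s5 on y → {s11}.
No y-transition from s9, s10.
Union after reading y: {s11}.
Now take the ϵ-closure:
From s11 via ϵ: add s4, s10.
From s10 via ϵ: add s5.
From s5 via ϵ: add s2.
From s2 via ϵ: add s9.
No new states can be added; the closed set is {s2, s4, s5, s9, s10, s11}.

{s2, s4, s5, s9, s10, s11}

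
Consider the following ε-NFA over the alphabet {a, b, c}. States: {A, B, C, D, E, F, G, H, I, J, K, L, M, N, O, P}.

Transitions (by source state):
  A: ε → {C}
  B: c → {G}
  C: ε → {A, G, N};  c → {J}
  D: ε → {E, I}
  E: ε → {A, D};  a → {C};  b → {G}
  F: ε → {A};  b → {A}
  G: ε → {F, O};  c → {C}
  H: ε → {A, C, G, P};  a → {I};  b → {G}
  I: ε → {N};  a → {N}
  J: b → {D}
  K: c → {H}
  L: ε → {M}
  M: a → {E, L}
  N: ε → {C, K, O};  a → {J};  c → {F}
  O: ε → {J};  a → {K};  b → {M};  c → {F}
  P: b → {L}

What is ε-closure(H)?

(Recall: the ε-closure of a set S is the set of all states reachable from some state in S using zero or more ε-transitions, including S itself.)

{A, C, F, G, H, J, K, N, O, P}

Start with {H}.
From H via ε: add A, C, G, P.
From C via ε: add N.
From G via ε: add F, O.
From N via ε: add K.
From O via ε: add J.
No new states can be added; the closed set is {A, C, F, G, H, J, K, N, O, P}.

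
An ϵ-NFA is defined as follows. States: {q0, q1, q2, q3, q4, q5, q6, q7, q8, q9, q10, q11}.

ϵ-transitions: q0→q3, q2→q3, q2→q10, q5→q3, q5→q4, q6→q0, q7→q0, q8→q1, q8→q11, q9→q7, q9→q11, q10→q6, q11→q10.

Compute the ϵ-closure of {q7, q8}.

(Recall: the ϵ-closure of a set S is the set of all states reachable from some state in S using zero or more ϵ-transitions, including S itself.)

{q0, q1, q3, q6, q7, q8, q10, q11}

Start with {q7, q8}.
From q7 via ϵ: add q0.
From q8 via ϵ: add q1, q11.
From q0 via ϵ: add q3.
From q11 via ϵ: add q10.
From q10 via ϵ: add q6.
No new states can be added; the closed set is {q0, q1, q3, q6, q7, q8, q10, q11}.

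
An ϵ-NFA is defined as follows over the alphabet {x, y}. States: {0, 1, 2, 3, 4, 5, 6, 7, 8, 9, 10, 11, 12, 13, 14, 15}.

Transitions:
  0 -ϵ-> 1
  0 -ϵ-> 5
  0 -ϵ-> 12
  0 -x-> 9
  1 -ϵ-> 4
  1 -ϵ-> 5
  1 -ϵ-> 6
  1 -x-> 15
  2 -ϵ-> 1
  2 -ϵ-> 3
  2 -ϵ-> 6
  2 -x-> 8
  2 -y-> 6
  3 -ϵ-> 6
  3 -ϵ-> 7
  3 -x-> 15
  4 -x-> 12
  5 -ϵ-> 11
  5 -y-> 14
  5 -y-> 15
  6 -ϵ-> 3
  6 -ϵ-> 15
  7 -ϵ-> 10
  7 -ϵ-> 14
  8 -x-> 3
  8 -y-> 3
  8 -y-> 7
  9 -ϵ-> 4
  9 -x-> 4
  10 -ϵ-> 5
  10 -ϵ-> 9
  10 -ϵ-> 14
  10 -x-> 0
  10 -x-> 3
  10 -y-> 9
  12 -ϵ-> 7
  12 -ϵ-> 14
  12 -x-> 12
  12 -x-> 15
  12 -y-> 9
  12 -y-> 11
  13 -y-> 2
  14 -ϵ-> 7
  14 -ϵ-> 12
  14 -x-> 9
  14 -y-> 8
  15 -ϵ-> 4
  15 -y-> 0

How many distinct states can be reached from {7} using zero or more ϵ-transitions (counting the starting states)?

Start with {7}.
From 7 via ϵ: add 10, 14.
From 10 via ϵ: add 5, 9.
From 14 via ϵ: add 12.
From 5 via ϵ: add 11.
From 9 via ϵ: add 4.
ϵ-closure = {4, 5, 7, 9, 10, 11, 12, 14}, which has 8 states.

8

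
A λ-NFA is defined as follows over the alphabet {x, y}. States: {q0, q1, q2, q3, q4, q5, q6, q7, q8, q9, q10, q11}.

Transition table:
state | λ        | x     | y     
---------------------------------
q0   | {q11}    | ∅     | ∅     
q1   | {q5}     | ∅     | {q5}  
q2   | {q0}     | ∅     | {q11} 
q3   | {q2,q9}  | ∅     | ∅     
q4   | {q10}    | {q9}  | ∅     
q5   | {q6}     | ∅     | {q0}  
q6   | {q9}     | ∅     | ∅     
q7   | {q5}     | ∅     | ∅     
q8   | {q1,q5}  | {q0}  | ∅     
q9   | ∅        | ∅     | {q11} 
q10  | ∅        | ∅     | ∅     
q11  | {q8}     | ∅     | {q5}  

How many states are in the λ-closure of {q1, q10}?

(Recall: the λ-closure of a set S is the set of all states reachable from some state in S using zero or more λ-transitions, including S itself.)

5

Start with {q1, q10}.
From q1 via λ: add q5.
From q5 via λ: add q6.
From q6 via λ: add q9.
λ-closure = {q1, q5, q6, q9, q10}, which has 5 states.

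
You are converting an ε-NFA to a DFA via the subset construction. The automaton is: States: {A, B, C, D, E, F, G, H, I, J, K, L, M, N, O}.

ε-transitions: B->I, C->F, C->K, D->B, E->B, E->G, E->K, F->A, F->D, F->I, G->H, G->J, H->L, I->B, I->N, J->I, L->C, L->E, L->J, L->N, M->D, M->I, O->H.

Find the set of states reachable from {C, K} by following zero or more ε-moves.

Start with {C, K}.
From C via ε: add F.
From F via ε: add A, D, I.
From D via ε: add B.
From I via ε: add N.
No new states can be added; the closed set is {A, B, C, D, F, I, K, N}.

{A, B, C, D, F, I, K, N}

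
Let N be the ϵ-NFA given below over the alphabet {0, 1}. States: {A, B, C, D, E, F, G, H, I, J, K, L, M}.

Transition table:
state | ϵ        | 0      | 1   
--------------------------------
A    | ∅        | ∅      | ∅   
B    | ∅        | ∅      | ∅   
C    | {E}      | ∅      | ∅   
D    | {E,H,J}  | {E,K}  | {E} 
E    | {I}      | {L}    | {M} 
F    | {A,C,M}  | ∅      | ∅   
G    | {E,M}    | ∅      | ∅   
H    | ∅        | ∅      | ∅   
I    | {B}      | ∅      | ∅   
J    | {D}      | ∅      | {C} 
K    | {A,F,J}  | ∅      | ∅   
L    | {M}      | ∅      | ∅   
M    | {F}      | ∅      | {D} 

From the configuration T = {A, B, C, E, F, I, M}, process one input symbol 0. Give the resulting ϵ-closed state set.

{A, B, C, E, F, I, L, M}

E on 0 → {L}.
No 0-transition from A, B, C, F, I, M.
Union after reading 0: {L}.
Now take the ϵ-closure:
From L via ϵ: add M.
From M via ϵ: add F.
From F via ϵ: add A, C.
From C via ϵ: add E.
From E via ϵ: add I.
From I via ϵ: add B.
No new states can be added; the closed set is {A, B, C, E, F, I, L, M}.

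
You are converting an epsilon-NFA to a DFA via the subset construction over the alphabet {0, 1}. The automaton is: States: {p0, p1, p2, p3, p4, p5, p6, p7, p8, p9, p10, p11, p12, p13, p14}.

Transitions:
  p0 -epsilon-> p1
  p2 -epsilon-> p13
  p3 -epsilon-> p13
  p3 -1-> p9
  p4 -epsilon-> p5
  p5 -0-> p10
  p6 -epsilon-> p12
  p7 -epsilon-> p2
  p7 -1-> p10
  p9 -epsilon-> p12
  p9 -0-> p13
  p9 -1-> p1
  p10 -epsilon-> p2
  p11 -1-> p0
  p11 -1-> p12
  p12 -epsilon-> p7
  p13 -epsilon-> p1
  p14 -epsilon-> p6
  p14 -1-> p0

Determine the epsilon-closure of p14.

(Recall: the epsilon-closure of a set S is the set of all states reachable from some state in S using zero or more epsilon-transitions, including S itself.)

{p1, p2, p6, p7, p12, p13, p14}

Start with {p14}.
From p14 via epsilon: add p6.
From p6 via epsilon: add p12.
From p12 via epsilon: add p7.
From p7 via epsilon: add p2.
From p2 via epsilon: add p13.
From p13 via epsilon: add p1.
No new states can be added; the closed set is {p1, p2, p6, p7, p12, p13, p14}.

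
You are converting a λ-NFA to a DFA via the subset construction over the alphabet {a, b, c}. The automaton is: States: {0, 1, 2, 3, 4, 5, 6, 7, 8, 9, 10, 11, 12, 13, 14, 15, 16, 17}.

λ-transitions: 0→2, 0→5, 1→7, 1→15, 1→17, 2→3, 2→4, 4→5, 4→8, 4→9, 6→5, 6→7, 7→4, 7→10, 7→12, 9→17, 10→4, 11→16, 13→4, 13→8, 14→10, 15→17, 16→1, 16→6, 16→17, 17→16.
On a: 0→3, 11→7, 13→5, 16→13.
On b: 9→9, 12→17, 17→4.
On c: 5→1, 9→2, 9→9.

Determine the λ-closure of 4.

{1, 4, 5, 6, 7, 8, 9, 10, 12, 15, 16, 17}

Start with {4}.
From 4 via λ: add 5, 8, 9.
From 9 via λ: add 17.
From 17 via λ: add 16.
From 16 via λ: add 1, 6.
From 1 via λ: add 7, 15.
From 7 via λ: add 10, 12.
No new states can be added; the closed set is {1, 4, 5, 6, 7, 8, 9, 10, 12, 15, 16, 17}.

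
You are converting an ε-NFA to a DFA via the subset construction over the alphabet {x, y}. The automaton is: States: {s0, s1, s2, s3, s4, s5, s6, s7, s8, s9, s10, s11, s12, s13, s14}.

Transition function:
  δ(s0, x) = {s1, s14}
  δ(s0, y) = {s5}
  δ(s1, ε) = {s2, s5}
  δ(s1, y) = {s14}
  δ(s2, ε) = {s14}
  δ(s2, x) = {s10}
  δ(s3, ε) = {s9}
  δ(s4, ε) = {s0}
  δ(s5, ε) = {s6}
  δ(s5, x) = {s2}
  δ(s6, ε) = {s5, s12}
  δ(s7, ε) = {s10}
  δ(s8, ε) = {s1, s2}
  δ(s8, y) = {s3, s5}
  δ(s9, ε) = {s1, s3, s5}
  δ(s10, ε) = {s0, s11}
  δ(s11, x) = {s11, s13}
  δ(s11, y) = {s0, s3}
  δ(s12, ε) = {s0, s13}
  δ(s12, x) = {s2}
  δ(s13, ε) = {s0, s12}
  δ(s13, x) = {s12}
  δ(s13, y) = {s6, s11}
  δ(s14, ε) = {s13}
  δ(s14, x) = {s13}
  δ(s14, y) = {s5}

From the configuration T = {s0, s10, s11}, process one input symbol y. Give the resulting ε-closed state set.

{s0, s1, s2, s3, s5, s6, s9, s12, s13, s14}

s0 on y → {s5}.
s11 on y → {s0, s3}.
No y-transition from s10.
Union after reading y: {s0, s3, s5}.
Now take the ε-closure:
From s3 via ε: add s9.
From s5 via ε: add s6.
From s6 via ε: add s12.
From s9 via ε: add s1.
From s1 via ε: add s2.
From s12 via ε: add s13.
From s2 via ε: add s14.
No new states can be added; the closed set is {s0, s1, s2, s3, s5, s6, s9, s12, s13, s14}.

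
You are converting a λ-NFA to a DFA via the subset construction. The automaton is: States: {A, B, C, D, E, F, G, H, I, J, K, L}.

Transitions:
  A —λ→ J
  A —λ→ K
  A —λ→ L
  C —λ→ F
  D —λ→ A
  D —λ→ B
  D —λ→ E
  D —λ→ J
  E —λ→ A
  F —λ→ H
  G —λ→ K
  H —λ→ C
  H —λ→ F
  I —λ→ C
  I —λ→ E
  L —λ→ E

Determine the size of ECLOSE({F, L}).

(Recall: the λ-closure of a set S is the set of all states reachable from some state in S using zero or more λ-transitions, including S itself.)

Start with {F, L}.
From F via λ: add H.
From L via λ: add E.
From E via λ: add A.
From H via λ: add C.
From A via λ: add J, K.
λ-closure = {A, C, E, F, H, J, K, L}, which has 8 states.

8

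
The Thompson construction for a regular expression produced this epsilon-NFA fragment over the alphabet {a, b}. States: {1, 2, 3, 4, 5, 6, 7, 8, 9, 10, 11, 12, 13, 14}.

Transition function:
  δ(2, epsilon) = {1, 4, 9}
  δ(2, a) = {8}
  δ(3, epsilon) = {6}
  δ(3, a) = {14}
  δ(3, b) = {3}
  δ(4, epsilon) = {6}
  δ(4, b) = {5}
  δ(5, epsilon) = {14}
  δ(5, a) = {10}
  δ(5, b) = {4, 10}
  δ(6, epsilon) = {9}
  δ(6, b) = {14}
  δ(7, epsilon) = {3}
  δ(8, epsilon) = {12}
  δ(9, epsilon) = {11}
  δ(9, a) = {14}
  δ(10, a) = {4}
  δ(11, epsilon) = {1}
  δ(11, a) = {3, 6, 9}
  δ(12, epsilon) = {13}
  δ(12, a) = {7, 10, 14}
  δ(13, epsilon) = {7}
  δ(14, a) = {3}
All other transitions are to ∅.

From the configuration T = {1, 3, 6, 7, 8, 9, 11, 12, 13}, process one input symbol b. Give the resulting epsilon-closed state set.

{1, 3, 6, 9, 11, 14}

3 on b → {3}.
6 on b → {14}.
No b-transition from 1, 7, 8, 9, 11, 12, 13.
Union after reading b: {3, 14}.
Now take the epsilon-closure:
From 3 via epsilon: add 6.
From 6 via epsilon: add 9.
From 9 via epsilon: add 11.
From 11 via epsilon: add 1.
No new states can be added; the closed set is {1, 3, 6, 9, 11, 14}.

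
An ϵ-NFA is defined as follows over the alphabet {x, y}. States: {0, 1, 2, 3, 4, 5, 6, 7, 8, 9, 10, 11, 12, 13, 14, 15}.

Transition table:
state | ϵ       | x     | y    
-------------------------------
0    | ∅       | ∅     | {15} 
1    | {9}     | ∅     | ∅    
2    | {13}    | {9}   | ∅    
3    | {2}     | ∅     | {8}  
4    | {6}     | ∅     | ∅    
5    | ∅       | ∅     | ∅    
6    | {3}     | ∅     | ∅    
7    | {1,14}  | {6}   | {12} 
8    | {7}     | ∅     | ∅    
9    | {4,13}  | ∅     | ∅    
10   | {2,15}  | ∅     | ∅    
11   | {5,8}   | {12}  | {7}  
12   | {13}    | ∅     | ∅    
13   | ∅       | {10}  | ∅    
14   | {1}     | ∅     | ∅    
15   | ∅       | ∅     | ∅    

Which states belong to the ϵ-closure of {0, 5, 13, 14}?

Start with {0, 5, 13, 14}.
From 14 via ϵ: add 1.
From 1 via ϵ: add 9.
From 9 via ϵ: add 4.
From 4 via ϵ: add 6.
From 6 via ϵ: add 3.
From 3 via ϵ: add 2.
No new states can be added; the closed set is {0, 1, 2, 3, 4, 5, 6, 9, 13, 14}.

{0, 1, 2, 3, 4, 5, 6, 9, 13, 14}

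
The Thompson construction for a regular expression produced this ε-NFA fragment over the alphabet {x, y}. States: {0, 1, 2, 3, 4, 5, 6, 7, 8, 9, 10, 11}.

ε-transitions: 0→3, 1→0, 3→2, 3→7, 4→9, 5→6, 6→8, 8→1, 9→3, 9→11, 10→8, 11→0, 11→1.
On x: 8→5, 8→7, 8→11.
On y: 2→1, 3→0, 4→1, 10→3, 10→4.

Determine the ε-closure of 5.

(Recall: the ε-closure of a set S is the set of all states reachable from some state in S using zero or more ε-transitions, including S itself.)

Start with {5}.
From 5 via ε: add 6.
From 6 via ε: add 8.
From 8 via ε: add 1.
From 1 via ε: add 0.
From 0 via ε: add 3.
From 3 via ε: add 2, 7.
No new states can be added; the closed set is {0, 1, 2, 3, 5, 6, 7, 8}.

{0, 1, 2, 3, 5, 6, 7, 8}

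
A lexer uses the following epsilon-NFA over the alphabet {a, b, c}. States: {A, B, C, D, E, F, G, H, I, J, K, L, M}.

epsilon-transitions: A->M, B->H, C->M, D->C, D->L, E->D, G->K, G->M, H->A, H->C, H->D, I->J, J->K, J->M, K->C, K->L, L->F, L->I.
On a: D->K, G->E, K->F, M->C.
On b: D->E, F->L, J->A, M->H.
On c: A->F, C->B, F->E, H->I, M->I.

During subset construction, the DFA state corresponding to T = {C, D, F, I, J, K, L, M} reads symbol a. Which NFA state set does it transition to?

D on a → {K}.
K on a → {F}.
M on a → {C}.
No a-transition from C, F, I, J, L.
Union after reading a: {C, F, K}.
Now take the epsilon-closure:
From C via epsilon: add M.
From K via epsilon: add L.
From L via epsilon: add I.
From I via epsilon: add J.
No new states can be added; the closed set is {C, F, I, J, K, L, M}.

{C, F, I, J, K, L, M}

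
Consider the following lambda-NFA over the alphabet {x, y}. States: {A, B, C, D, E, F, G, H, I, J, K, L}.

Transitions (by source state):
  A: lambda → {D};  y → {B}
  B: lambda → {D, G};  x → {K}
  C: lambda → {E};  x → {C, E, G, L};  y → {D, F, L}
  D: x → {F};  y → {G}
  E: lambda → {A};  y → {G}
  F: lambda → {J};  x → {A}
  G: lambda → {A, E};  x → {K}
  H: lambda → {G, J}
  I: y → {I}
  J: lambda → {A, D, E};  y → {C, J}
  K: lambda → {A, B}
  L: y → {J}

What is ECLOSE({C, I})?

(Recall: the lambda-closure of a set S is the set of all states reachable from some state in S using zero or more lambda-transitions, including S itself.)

Start with {C, I}.
From C via lambda: add E.
From E via lambda: add A.
From A via lambda: add D.
No new states can be added; the closed set is {A, C, D, E, I}.

{A, C, D, E, I}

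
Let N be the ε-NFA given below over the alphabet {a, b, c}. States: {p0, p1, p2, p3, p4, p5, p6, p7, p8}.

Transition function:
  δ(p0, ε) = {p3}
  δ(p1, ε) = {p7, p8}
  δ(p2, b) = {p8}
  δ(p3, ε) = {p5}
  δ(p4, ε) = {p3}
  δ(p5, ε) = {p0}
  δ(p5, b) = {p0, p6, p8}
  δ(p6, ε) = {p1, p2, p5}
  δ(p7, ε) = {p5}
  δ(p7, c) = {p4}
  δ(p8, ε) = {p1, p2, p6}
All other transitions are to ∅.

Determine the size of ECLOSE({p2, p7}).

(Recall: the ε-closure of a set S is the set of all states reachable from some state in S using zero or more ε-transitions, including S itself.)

5

Start with {p2, p7}.
From p7 via ε: add p5.
From p5 via ε: add p0.
From p0 via ε: add p3.
ε-closure = {p0, p2, p3, p5, p7}, which has 5 states.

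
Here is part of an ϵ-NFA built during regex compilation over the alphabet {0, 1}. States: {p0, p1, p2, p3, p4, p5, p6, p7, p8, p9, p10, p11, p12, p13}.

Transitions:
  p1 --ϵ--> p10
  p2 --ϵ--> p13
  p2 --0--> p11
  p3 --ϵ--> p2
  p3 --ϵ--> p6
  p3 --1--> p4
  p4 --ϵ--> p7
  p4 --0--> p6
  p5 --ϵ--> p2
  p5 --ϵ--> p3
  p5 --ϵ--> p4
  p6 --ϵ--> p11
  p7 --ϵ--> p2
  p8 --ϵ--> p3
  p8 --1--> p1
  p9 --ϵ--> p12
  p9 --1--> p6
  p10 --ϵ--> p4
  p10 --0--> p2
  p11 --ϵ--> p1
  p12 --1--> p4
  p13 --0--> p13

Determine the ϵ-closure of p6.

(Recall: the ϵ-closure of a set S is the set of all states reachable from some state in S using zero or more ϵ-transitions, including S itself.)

Start with {p6}.
From p6 via ϵ: add p11.
From p11 via ϵ: add p1.
From p1 via ϵ: add p10.
From p10 via ϵ: add p4.
From p4 via ϵ: add p7.
From p7 via ϵ: add p2.
From p2 via ϵ: add p13.
No new states can be added; the closed set is {p1, p2, p4, p6, p7, p10, p11, p13}.

{p1, p2, p4, p6, p7, p10, p11, p13}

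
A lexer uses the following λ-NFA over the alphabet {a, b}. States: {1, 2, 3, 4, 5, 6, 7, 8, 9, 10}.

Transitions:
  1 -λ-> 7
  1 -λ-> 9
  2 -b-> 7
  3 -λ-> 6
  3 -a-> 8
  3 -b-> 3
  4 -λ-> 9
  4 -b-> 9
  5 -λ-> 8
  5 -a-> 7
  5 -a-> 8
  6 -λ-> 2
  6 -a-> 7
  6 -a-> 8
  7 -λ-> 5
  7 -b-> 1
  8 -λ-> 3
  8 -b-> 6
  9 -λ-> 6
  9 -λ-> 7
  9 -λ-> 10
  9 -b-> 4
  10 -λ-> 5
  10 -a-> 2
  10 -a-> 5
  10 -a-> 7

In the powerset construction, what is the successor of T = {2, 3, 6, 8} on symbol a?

{2, 3, 5, 6, 7, 8}

3 on a → {8}.
6 on a → {7, 8}.
No a-transition from 2, 8.
Union after reading a: {7, 8}.
Now take the λ-closure:
From 7 via λ: add 5.
From 8 via λ: add 3.
From 3 via λ: add 6.
From 6 via λ: add 2.
No new states can be added; the closed set is {2, 3, 5, 6, 7, 8}.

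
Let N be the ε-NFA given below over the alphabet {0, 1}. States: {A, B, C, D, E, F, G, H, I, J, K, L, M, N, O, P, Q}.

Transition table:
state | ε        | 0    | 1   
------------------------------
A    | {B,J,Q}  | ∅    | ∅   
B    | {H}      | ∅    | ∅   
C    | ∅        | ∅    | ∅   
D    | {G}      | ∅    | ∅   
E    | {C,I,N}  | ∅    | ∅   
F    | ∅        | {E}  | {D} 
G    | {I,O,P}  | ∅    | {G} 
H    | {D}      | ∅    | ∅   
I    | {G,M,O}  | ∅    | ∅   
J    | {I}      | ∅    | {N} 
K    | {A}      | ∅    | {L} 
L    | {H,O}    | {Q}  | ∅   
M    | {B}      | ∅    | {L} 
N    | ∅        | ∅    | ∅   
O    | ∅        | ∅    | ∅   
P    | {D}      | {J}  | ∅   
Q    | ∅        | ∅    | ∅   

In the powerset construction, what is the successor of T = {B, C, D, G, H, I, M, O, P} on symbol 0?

{B, D, G, H, I, J, M, O, P}

P on 0 → {J}.
No 0-transition from B, C, D, G, H, I, M, O.
Union after reading 0: {J}.
Now take the ε-closure:
From J via ε: add I.
From I via ε: add G, M, O.
From G via ε: add P.
From M via ε: add B.
From B via ε: add H.
From P via ε: add D.
No new states can be added; the closed set is {B, D, G, H, I, J, M, O, P}.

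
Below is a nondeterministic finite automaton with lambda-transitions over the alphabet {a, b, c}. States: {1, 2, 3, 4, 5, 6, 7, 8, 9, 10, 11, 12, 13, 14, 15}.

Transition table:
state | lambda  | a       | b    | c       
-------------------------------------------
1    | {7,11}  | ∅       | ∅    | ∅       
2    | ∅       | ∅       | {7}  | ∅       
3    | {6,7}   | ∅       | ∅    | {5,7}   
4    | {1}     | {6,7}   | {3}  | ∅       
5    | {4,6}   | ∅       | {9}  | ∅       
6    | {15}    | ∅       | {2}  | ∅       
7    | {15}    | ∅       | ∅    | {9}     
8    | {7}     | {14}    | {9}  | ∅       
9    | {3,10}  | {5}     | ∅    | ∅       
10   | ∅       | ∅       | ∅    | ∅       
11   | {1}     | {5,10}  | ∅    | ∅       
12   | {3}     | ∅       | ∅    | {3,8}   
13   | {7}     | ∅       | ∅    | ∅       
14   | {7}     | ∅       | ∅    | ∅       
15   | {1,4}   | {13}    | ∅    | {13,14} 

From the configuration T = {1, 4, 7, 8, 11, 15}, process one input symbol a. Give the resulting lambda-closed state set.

{1, 4, 5, 6, 7, 10, 11, 13, 14, 15}

4 on a → {6, 7}.
8 on a → {14}.
11 on a → {5, 10}.
15 on a → {13}.
No a-transition from 1, 7.
Union after reading a: {5, 6, 7, 10, 13, 14}.
Now take the lambda-closure:
From 5 via lambda: add 4.
From 6 via lambda: add 15.
From 4 via lambda: add 1.
From 1 via lambda: add 11.
No new states can be added; the closed set is {1, 4, 5, 6, 7, 10, 11, 13, 14, 15}.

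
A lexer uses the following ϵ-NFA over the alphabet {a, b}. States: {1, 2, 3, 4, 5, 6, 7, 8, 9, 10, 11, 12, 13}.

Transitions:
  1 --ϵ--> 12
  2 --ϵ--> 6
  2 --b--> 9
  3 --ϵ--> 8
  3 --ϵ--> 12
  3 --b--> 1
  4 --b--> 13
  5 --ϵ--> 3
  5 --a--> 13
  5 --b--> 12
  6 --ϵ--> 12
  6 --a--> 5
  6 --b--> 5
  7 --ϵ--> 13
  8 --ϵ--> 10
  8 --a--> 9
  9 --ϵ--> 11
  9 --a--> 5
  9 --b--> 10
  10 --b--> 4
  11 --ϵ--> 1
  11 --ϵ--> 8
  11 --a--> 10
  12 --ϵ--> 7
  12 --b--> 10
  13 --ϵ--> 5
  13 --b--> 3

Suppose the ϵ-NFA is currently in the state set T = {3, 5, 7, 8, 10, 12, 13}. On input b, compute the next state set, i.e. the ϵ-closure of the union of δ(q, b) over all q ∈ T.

3 on b → {1}.
5 on b → {12}.
10 on b → {4}.
12 on b → {10}.
13 on b → {3}.
No b-transition from 7, 8.
Union after reading b: {1, 3, 4, 10, 12}.
Now take the ϵ-closure:
From 3 via ϵ: add 8.
From 12 via ϵ: add 7.
From 7 via ϵ: add 13.
From 13 via ϵ: add 5.
No new states can be added; the closed set is {1, 3, 4, 5, 7, 8, 10, 12, 13}.

{1, 3, 4, 5, 7, 8, 10, 12, 13}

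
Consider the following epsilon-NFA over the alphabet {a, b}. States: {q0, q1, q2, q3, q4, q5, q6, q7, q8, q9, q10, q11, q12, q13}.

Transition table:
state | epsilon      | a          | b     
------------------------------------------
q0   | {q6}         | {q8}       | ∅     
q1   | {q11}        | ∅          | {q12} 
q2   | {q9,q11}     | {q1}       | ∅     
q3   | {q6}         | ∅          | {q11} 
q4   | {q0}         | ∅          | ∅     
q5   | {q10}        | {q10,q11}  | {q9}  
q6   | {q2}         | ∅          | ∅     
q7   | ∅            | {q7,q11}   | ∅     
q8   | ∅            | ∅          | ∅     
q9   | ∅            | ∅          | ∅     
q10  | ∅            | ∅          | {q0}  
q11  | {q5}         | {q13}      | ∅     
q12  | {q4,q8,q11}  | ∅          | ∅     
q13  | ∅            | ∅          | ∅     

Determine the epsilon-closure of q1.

{q1, q5, q10, q11}

Start with {q1}.
From q1 via epsilon: add q11.
From q11 via epsilon: add q5.
From q5 via epsilon: add q10.
No new states can be added; the closed set is {q1, q5, q10, q11}.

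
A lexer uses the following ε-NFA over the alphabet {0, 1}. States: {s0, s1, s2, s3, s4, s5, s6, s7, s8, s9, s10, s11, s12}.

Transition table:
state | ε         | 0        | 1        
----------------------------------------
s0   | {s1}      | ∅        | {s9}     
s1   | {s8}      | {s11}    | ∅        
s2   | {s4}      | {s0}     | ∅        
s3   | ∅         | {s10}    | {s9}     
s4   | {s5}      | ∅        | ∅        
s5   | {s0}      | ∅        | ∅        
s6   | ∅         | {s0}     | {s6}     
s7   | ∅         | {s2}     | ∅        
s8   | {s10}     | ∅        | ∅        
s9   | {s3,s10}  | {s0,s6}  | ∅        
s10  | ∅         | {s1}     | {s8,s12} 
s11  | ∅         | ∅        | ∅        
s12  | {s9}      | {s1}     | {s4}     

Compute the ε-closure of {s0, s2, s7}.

{s0, s1, s2, s4, s5, s7, s8, s10}

Start with {s0, s2, s7}.
From s0 via ε: add s1.
From s2 via ε: add s4.
From s1 via ε: add s8.
From s4 via ε: add s5.
From s8 via ε: add s10.
No new states can be added; the closed set is {s0, s1, s2, s4, s5, s7, s8, s10}.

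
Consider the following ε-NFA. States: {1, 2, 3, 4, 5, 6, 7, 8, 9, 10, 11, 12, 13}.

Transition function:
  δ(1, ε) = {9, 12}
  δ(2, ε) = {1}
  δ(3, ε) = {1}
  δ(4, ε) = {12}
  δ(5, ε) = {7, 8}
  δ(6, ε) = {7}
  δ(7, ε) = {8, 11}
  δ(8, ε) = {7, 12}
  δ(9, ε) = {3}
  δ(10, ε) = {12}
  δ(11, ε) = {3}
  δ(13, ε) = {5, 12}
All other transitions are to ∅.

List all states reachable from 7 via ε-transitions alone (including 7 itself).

Start with {7}.
From 7 via ε: add 8, 11.
From 8 via ε: add 12.
From 11 via ε: add 3.
From 3 via ε: add 1.
From 1 via ε: add 9.
No new states can be added; the closed set is {1, 3, 7, 8, 9, 11, 12}.

{1, 3, 7, 8, 9, 11, 12}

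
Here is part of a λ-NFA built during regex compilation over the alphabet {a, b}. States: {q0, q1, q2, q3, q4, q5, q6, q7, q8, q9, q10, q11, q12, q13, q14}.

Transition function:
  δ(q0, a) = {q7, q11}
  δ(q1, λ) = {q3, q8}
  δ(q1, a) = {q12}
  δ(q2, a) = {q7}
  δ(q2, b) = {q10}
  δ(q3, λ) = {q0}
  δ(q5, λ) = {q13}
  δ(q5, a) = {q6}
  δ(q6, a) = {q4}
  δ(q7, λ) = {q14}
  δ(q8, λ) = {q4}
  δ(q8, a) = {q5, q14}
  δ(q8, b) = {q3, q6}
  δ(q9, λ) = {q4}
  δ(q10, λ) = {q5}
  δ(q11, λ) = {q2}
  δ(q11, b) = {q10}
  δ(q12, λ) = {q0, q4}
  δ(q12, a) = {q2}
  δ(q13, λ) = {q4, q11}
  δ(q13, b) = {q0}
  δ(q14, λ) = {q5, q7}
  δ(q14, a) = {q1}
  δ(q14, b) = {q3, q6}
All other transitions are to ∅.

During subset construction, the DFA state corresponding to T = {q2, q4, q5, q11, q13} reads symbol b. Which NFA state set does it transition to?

q2 on b → {q10}.
q11 on b → {q10}.
q13 on b → {q0}.
No b-transition from q4, q5.
Union after reading b: {q0, q10}.
Now take the λ-closure:
From q10 via λ: add q5.
From q5 via λ: add q13.
From q13 via λ: add q4, q11.
From q11 via λ: add q2.
No new states can be added; the closed set is {q0, q2, q4, q5, q10, q11, q13}.

{q0, q2, q4, q5, q10, q11, q13}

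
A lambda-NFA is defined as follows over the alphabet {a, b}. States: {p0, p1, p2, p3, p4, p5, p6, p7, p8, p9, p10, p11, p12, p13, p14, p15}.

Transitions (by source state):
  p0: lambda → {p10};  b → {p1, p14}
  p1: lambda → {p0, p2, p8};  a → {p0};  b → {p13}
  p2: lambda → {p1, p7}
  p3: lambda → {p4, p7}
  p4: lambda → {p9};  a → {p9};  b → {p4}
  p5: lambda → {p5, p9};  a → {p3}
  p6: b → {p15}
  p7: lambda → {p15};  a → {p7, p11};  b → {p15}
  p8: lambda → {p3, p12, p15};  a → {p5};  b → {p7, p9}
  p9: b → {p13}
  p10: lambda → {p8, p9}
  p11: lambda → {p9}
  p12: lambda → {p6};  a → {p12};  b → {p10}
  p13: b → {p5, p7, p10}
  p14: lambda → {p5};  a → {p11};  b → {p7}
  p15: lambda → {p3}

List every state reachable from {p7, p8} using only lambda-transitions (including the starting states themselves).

Start with {p7, p8}.
From p7 via lambda: add p15.
From p8 via lambda: add p3, p12.
From p3 via lambda: add p4.
From p12 via lambda: add p6.
From p4 via lambda: add p9.
No new states can be added; the closed set is {p3, p4, p6, p7, p8, p9, p12, p15}.

{p3, p4, p6, p7, p8, p9, p12, p15}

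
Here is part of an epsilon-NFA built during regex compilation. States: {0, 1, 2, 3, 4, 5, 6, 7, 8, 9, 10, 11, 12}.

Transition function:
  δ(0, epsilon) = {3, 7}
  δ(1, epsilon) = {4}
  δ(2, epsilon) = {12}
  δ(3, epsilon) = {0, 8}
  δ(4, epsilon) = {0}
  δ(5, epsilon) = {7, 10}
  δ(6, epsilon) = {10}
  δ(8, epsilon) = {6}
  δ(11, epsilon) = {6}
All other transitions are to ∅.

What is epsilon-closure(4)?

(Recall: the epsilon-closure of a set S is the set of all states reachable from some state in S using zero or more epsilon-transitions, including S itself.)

{0, 3, 4, 6, 7, 8, 10}

Start with {4}.
From 4 via epsilon: add 0.
From 0 via epsilon: add 3, 7.
From 3 via epsilon: add 8.
From 8 via epsilon: add 6.
From 6 via epsilon: add 10.
No new states can be added; the closed set is {0, 3, 4, 6, 7, 8, 10}.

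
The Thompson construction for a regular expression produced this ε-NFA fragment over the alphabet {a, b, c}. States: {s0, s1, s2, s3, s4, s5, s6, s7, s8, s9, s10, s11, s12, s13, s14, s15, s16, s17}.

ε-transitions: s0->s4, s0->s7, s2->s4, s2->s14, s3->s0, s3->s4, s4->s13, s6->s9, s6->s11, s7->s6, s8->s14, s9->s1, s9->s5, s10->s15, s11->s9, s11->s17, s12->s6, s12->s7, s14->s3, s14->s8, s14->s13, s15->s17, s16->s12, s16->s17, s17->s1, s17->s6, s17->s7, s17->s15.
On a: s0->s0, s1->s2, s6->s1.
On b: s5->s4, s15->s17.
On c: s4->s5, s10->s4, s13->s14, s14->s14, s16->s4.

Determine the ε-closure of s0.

Start with {s0}.
From s0 via ε: add s4, s7.
From s4 via ε: add s13.
From s7 via ε: add s6.
From s6 via ε: add s9, s11.
From s9 via ε: add s1, s5.
From s11 via ε: add s17.
From s17 via ε: add s15.
No new states can be added; the closed set is {s0, s1, s4, s5, s6, s7, s9, s11, s13, s15, s17}.

{s0, s1, s4, s5, s6, s7, s9, s11, s13, s15, s17}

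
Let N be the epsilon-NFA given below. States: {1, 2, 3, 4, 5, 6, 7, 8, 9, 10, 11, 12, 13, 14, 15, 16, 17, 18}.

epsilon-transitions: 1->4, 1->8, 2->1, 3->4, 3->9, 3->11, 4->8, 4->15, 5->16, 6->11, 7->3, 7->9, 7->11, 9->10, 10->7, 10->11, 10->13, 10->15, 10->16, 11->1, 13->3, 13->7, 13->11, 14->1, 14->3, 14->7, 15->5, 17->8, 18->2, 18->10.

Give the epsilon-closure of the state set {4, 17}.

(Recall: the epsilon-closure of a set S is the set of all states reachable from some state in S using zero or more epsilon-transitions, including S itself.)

{4, 5, 8, 15, 16, 17}

Start with {4, 17}.
From 4 via epsilon: add 8, 15.
From 15 via epsilon: add 5.
From 5 via epsilon: add 16.
No new states can be added; the closed set is {4, 5, 8, 15, 16, 17}.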